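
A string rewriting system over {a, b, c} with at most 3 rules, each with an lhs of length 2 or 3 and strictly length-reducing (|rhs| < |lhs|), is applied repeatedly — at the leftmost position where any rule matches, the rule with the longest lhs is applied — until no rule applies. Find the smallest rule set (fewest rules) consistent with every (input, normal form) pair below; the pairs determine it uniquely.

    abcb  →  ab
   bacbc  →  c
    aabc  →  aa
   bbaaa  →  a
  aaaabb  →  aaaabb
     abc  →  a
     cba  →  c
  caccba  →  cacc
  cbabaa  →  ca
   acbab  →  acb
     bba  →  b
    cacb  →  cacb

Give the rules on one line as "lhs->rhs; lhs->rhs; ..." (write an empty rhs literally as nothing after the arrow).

  | abcb => ab
  | bacbc => cbc => c
  | aabc => aa
  | bbaaa => baa => a

ba->; bc->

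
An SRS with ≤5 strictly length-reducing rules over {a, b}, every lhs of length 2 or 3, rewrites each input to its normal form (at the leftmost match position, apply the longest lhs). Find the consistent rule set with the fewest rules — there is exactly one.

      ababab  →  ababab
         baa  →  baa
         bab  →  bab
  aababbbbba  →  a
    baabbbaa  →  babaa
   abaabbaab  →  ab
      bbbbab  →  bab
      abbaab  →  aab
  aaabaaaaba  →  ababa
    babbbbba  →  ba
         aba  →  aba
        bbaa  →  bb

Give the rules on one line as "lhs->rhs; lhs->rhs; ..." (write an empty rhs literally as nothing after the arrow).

  | ababab
  | baa
  | bab
  | aababbbbba => aabbbba => abba => a

aaa->ab; abb->; bba->bb; bbb->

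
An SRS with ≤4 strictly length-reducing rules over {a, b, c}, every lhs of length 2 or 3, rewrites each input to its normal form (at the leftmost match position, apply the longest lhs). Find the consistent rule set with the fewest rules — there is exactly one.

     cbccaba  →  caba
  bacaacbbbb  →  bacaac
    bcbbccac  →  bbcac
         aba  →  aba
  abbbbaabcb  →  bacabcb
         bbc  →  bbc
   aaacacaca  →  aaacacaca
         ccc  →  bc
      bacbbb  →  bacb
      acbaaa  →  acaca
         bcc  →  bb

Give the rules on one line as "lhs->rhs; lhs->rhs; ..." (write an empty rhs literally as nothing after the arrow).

  | cbccaba => cbbaba => caba
  | bacaacbbbb => bacaacbb => bacaac
  | bcbbccac => bcccac => bbcac
  | aba

abb->ba; baa->ac; cbb->c; cc->b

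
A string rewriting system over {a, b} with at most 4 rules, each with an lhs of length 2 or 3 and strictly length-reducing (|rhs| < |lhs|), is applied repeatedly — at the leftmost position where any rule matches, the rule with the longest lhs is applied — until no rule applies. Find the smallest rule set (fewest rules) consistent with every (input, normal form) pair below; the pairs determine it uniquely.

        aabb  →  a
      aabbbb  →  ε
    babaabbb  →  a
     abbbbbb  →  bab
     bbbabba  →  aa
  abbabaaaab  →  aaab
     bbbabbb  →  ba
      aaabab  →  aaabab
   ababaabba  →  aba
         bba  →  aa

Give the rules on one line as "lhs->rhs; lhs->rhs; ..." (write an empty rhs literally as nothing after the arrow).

  | aabb => a
  | aabbbb => abb => ε
  | babaabbb => babbb => bb => a
  | abbbbbb => bbbb => bab

abb->; baa->; bb->a; bbb->ba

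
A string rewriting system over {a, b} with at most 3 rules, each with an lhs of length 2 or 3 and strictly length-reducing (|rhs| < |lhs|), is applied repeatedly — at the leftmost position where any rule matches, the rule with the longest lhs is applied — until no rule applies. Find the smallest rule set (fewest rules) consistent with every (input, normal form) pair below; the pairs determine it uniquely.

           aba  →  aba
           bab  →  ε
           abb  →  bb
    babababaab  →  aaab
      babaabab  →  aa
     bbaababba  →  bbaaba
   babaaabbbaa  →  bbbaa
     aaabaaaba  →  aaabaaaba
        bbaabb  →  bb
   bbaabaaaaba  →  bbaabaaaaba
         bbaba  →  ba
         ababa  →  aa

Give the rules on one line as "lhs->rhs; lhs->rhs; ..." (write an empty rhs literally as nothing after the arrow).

  | aba
  | bab => ε
  | abb => bb
  | babababaab => ababaab => aaab

abb->bb; bab->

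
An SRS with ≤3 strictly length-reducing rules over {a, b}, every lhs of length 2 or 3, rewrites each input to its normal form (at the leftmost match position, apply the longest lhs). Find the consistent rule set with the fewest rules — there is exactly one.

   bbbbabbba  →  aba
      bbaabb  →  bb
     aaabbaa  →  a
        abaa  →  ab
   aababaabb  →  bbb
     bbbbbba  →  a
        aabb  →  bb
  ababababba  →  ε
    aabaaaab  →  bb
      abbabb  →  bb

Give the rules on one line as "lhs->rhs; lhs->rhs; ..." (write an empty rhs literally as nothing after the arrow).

aa->; bab->b; bba->a

  | bbbbabbba => bbabbba => abbba => aba
  | bbaabb => aabb => bb
  | aaabbaa => abbaa => aaa => a
  | abaa => ab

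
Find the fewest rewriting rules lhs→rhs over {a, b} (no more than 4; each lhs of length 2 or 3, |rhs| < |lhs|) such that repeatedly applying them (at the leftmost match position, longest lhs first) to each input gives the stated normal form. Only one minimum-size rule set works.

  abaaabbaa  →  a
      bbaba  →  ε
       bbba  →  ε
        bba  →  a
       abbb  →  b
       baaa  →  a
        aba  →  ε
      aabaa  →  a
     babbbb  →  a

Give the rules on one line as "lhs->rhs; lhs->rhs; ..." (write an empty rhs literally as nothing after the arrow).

aa->a; ab->b; ba->; bb->a

  | abaaabbaa => baaabbaa => aabbaa => abbaa => bbaa => aaa => aa => a
  | bbaba => aaba => aba => ba => ε
  | bbba => aba => ba => ε
  | bba => aa => a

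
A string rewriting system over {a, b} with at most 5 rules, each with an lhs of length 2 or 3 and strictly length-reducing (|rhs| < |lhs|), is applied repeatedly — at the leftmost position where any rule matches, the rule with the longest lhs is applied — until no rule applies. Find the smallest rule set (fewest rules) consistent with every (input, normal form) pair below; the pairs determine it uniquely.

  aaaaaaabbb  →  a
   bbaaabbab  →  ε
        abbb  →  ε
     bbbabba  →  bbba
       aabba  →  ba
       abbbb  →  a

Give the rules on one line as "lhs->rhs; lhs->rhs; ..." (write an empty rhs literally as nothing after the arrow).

aab->; ab->; abb->a; bab->

  | aaaaaaabbb => aaaaabb => aaab => a
  | bbaaabbab => bbabab => bab => ε
  | abbb => ab => ε
  | bbbabba => bbba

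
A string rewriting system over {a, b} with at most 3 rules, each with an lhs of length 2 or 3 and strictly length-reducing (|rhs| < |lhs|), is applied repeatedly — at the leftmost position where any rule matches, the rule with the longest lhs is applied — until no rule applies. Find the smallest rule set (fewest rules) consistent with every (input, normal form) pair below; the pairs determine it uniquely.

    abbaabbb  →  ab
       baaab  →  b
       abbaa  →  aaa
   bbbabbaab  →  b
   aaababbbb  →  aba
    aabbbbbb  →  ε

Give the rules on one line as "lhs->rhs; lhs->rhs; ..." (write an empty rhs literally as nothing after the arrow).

  | abbaabbb => aaabbb => abbb => ab
  | baaab => aab => b
  | abbaa => aaa
  | bbbabbaab => babbaab => baaab => aab => b

aab->b; baa->a; bb->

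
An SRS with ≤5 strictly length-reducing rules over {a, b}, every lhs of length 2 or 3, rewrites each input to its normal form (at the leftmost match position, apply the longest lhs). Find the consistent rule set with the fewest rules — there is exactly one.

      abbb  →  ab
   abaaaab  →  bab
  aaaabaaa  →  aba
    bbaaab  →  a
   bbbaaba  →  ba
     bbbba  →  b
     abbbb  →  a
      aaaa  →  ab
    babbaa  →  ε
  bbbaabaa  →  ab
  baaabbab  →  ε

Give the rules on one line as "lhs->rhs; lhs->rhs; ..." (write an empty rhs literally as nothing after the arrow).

  | abbb => ab
  | abaaaab => aabaab => bbaab => aaab => bab
  | aaaabaaa => baabaaa => abbaaa => aaaaa => baaa => aba
  | bbaaab => aaaab => baab => abb => a

aa->b; baa->ab; bb->; bba->aa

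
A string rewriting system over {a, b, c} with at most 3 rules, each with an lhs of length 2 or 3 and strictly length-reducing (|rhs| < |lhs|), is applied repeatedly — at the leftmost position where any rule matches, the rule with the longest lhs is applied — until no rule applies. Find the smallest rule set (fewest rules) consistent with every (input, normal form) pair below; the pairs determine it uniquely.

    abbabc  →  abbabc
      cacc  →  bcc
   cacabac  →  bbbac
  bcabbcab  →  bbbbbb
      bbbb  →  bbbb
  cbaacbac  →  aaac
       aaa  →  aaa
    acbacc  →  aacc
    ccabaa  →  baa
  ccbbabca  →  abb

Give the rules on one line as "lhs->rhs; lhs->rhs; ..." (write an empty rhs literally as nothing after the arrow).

  | abbabc
  | cacc => bcc
  | cacabac => bcabac => bbbac
  | bcabbcab => bbbbcab => bbbbbb

ca->b; cb->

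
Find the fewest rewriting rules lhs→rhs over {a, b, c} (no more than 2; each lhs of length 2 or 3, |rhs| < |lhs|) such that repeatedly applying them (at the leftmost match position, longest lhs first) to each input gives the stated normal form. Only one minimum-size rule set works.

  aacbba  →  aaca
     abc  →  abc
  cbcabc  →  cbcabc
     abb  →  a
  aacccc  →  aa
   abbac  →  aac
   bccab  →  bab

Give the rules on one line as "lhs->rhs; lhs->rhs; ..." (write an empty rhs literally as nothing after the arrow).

  | aacbba => aaca
  | abc
  | cbcabc
  | abb => a

bb->; cc->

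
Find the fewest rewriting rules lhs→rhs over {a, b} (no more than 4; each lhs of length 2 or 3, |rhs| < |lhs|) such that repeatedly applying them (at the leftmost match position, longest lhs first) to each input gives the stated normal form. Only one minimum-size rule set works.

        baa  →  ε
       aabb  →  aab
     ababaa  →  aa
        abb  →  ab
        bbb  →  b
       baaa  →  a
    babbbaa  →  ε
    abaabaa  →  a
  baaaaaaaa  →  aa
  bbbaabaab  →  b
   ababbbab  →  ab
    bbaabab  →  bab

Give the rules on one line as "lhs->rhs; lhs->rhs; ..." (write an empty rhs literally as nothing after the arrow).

  | baa => ε
  | aabb => aab
  | ababaa => abaa => aa
  | abb => ab

aaa->a; aba->a; baa->; bb->b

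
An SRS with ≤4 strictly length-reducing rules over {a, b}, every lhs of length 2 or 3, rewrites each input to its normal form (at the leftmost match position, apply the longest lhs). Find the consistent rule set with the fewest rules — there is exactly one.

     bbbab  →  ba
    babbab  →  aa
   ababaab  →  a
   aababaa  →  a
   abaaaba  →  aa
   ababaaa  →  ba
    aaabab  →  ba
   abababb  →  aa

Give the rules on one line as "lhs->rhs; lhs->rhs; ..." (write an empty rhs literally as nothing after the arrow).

aaa->ab; ab->a; aba->ba; bb->a

  | bbbab => abab => bab => ba
  | babbab => babab => bbab => aab => aa
  | ababaab => babaab => bbaab => aaab => abb => ab => a
  | aababaa => ababaa => babaa => bbaa => aaa => ab => a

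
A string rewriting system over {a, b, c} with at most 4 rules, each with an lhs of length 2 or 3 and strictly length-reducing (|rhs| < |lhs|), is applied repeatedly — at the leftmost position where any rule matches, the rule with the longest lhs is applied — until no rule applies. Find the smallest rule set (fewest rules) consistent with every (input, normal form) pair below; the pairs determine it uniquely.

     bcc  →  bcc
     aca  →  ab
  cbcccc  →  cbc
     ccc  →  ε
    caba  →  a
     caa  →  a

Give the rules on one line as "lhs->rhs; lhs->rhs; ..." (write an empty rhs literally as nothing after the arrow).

  | bcc
  | aca => ab
  | cbcccc => cbc
  | ccc => ε

ba->a; ca->b; ccc->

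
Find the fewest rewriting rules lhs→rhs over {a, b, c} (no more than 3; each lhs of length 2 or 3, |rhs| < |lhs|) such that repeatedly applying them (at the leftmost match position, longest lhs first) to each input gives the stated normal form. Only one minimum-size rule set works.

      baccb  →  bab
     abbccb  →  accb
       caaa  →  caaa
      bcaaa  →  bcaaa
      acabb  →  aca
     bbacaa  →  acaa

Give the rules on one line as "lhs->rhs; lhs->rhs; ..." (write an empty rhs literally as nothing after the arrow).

  | baccb => bacb => bab
  | abbccb => accb
  | caaa
  | bcaaa

bac->ba; bb->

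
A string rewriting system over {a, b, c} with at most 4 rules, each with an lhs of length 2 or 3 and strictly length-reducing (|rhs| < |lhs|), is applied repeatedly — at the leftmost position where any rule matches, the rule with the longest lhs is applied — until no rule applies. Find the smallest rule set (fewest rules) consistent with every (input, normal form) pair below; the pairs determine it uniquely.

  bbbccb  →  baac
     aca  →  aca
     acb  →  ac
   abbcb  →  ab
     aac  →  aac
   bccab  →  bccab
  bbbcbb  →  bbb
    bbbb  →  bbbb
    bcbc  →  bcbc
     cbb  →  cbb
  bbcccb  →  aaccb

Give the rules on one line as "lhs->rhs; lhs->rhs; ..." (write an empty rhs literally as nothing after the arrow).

  | bbbccb => baacb => baac
  | aca
  | acb => ac
  | abbcb => aaab => ab

aab->b; acb->ac; bbc->aa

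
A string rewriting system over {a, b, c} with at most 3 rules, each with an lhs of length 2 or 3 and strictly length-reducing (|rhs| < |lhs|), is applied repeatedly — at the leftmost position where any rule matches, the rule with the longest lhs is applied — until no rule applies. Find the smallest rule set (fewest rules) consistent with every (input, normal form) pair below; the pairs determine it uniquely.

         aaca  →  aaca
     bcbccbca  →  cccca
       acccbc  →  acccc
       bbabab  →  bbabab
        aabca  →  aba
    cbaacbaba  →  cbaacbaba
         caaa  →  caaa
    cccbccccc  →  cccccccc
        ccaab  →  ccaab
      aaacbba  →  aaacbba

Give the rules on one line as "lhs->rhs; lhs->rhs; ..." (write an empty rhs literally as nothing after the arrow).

abc->b; bc->c

  | aaca
  | bcbccbca => cbccbca => cccbca => cccca
  | acccbc => acccc
  | bbabab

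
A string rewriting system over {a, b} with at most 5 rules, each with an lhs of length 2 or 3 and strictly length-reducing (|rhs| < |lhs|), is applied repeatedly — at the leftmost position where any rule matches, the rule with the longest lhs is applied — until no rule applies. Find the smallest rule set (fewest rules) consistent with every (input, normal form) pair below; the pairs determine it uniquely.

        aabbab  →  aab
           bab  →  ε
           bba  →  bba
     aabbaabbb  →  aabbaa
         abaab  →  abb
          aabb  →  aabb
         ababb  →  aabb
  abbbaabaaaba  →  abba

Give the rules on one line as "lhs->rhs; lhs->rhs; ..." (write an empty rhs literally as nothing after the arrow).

  | aabbab => aab
  | bab => ε
  | bba
  | aabbaabbb => aabbaa

aaa->ab; aba->aa; bab->; bbb->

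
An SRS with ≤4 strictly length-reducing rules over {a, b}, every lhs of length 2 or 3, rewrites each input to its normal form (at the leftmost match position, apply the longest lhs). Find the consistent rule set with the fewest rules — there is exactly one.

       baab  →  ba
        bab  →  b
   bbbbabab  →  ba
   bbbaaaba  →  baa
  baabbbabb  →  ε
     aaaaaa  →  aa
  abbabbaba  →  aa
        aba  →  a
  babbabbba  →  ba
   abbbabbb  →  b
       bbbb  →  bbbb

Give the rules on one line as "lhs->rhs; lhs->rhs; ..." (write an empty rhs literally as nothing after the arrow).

aaa->bb; ab->; bba->aa

  | baab => ba
  | bab => b
  | bbbbabab => bbaabab => aaabab => bbbab => baab => ba
  | bbbaaaba => baaaaba => bbbaba => baaba => baa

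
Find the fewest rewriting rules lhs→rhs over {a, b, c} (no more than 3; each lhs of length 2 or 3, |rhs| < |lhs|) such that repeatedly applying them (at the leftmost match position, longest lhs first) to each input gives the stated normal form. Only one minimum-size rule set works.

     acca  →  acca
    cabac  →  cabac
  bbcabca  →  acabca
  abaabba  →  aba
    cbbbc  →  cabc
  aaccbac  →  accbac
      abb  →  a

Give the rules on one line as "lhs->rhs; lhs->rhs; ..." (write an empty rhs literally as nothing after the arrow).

aa->a; bb->a

  | acca
  | cabac
  | bbcabca => acabca
  | abaabba => ababba => abaaa => abaa => aba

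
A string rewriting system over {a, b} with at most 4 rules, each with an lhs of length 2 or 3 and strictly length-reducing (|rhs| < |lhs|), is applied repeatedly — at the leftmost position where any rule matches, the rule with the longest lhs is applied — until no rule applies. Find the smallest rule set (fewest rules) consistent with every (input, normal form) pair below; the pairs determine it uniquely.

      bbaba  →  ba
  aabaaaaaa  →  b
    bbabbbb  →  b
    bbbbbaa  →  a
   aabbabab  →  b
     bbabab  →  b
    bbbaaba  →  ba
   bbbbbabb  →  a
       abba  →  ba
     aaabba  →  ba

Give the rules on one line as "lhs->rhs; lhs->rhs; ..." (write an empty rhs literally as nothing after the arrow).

aa->; ab->; bb->a

  | bbaba => aaba => ba
  | aabaaaaaa => baaaaaa => baaaa => baa => b
  | bbabbbb => aabbbb => bbbb => abb => b
  | bbbbbaa => abbbaa => bbaa => aaa => a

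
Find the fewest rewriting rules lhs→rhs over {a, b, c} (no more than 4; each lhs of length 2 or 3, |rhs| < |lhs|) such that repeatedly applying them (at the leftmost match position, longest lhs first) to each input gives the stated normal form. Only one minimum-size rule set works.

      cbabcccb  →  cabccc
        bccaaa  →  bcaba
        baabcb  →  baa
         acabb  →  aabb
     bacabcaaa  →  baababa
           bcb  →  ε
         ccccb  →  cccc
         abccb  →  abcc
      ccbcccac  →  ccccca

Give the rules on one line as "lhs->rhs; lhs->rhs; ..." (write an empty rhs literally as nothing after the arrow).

  | cbabcccb => cabcccb => cabccc
  | bccaaa => bcaba
  | baabcb => baa
  | acabb => aabb

ac->a; bcb->; caa->ab; cb->c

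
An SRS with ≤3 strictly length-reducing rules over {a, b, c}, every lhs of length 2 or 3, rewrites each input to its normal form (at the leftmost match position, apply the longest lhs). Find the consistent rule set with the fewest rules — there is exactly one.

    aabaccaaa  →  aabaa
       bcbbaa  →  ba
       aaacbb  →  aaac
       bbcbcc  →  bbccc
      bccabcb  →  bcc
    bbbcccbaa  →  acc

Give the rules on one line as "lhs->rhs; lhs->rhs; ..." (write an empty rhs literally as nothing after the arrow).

bbb->ac; ca->; cb->c

  | aabaccaaa => aabacaa => aabaa
  | bcbbaa => bcbaa => bcaa => ba
  | aaacbb => aaacb => aaac
  | bbcbcc => bbccc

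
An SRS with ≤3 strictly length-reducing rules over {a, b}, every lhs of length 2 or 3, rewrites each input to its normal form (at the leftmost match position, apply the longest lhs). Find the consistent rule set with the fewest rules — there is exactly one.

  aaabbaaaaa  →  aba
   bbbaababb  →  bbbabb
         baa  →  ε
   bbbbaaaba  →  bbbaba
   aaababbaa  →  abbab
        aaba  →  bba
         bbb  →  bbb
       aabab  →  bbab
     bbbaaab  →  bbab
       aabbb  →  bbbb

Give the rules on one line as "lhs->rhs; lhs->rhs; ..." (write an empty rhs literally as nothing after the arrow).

aab->bb; baa->

  | aaabbaaaaa => abbbaaaaa => abbaaa => aba
  | bbbaababb => bbbabb
  | baa => ε
  | bbbbaaaba => bbbaba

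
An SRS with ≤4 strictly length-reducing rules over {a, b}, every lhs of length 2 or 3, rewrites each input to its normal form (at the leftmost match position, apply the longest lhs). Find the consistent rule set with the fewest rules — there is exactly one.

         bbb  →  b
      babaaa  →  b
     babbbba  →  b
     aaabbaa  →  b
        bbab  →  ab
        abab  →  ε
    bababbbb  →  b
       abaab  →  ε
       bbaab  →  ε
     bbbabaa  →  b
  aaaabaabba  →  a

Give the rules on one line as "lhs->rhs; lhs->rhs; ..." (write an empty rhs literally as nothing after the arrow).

  | bbb => b
  | babaaa => abaaa => aaaa => aaa => aa => b
  | babbbba => abbbba => abba => aa => b
  | aaabbaa => aabbaa => bbbaa => baa => aa => b

aa->b; aaa->aa; ba->a; bb->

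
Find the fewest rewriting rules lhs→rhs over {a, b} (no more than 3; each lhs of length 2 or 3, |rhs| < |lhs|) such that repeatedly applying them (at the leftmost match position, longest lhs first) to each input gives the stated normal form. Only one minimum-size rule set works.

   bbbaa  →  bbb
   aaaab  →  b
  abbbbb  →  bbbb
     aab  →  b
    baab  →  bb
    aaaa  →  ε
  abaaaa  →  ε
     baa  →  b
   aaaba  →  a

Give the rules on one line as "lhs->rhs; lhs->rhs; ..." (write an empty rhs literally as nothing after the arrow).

  | bbbaa => bbb
  | aaaab => aab => b
  | abbbbb => bbbb
  | aab => b

aa->; ab->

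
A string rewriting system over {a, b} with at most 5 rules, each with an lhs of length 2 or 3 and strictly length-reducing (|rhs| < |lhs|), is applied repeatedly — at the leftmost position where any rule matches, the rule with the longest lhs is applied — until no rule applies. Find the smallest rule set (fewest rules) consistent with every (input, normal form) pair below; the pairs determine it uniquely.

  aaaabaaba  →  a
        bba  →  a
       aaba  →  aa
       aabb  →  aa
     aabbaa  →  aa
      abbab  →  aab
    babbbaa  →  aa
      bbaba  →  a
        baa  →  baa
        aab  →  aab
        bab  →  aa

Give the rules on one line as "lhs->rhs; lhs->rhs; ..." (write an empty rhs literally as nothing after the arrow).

  | aaaabaaba => aabaaba => aaaba => aba => a
  | bba => a
  | aaba => aa
  | aabb => aa

aaa->a; aba->a; bab->aa; bb->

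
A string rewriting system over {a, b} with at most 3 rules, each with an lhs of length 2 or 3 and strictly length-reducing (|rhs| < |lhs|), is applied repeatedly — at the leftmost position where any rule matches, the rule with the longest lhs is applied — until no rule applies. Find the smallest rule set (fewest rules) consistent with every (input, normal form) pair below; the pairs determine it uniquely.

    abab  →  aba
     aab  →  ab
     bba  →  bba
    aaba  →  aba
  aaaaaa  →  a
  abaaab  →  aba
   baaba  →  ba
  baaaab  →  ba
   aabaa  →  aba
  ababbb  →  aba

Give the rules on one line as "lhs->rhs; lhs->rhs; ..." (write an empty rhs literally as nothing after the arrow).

aa->a; bab->ba

  | abab => aba
  | aab => ab
  | bba
  | aaba => aba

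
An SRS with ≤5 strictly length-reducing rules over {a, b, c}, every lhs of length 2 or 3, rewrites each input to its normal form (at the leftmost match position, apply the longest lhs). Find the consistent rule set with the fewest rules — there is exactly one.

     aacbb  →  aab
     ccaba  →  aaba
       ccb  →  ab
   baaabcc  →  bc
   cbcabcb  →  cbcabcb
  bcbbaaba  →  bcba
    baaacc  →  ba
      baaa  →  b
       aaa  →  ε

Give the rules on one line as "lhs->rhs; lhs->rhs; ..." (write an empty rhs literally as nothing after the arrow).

aaa->; ac->b; bb->a; cc->a

  | aacbb => abbb => aab
  | ccaba => aaba
  | ccb => ab
  | baaabcc => bbcc => acc => bc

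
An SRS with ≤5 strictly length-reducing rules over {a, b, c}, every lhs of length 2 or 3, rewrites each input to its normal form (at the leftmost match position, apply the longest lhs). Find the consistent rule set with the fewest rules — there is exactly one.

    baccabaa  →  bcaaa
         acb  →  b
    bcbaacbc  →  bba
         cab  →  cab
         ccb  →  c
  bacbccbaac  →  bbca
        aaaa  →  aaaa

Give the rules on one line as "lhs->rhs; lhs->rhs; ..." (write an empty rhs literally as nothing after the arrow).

  | baccabaa => bcabaa => bcaaa
  | acb => b
  | bcbaacbc => baacbc => babc => bba
  | cab

aba->aa; abc->ba; ac->; cb->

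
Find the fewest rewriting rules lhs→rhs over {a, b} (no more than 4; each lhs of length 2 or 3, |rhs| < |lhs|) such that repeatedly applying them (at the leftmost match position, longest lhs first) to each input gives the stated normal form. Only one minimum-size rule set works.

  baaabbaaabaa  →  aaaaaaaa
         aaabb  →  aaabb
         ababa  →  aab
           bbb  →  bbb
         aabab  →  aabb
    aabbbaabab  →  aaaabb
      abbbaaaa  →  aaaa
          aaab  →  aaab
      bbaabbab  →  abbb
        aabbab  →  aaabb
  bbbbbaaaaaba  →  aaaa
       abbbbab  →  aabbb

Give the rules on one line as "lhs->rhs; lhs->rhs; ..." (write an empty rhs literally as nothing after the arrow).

ba->a; bab->bb; bba->ab

  | baaabbaaabaa => aaabbaaabaa => aaaabaabaa => aaaaaabaa => aaaaaaaa
  | aaabb
  | ababa => abba => aab
  | bbb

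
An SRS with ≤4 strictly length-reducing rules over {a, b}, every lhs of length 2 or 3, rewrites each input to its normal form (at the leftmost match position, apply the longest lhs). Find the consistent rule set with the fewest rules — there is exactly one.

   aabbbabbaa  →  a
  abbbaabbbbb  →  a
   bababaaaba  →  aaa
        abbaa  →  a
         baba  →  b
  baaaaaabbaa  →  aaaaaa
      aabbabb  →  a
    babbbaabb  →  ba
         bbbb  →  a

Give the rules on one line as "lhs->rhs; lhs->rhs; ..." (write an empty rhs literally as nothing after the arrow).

ab->a; aba->; baa->aa; bb->a

  | aabbbabbaa => aabbabbaa => aababbaa => abbaa => abaa => a
  | abbbaabbbbb => abbaabbbbb => abaabbbbb => abbbbb => abbbb => abbb => abb => ab => a
  | bababaaaba => bbaaaba => aaaaba => aaa
  | abbaa => abaa => a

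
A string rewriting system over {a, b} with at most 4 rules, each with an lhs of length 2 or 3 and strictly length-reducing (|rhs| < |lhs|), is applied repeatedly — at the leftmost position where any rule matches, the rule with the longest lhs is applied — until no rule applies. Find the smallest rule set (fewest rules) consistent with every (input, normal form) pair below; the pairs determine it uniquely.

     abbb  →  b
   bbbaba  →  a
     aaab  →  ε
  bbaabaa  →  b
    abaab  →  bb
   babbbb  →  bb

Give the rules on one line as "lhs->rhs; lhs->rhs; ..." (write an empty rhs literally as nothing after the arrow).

  | abbb => b
  | bbbaba => bbaba => baba => aba => a
  | aaab => bab => ab => ε
  | bbaabaa => baabaa => aabaa => bbaa => baa => aa => b

aa->b; ab->; abb->; ba->a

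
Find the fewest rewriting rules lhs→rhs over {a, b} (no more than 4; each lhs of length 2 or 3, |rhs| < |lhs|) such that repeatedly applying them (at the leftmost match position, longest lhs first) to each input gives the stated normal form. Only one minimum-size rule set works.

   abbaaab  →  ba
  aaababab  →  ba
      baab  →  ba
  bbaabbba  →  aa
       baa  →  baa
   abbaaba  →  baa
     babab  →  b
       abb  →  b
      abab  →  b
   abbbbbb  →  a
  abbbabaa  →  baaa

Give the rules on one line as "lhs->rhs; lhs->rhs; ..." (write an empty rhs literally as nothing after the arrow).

aab->ba; ab->b; bb->b; bbb->a

  | abbaaab => bbaaab => baaab => baba => bba => ba
  | aaababab => abaabab => baabab => bbaab => baab => bba => ba
  | baab => bba => ba
  | bbaabbba => baabbba => bbabba => babba => bbba => aa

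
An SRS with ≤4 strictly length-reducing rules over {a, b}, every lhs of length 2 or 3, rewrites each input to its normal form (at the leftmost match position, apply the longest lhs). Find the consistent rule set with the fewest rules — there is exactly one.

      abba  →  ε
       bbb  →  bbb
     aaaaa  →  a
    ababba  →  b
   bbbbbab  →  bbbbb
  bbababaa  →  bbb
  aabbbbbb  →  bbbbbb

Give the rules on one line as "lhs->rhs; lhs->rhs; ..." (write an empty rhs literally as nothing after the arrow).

aa->; ab->a; ba->; baa->bb

  | abba => aba => aa => ε
  | bbb
  | aaaaa => aaa => a
  | ababba => aabba => bba => b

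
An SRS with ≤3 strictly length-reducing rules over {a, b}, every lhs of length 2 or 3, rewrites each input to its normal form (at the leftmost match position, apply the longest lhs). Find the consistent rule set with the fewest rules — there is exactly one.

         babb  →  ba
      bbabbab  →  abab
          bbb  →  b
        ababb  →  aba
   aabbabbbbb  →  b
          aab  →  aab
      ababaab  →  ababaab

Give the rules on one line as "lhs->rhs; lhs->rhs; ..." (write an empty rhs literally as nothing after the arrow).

  | babb => ba
  | bbabbab => abbbab => abab
  | bbb => b
  | ababb => aba

aaa->b; bb->; bba->ab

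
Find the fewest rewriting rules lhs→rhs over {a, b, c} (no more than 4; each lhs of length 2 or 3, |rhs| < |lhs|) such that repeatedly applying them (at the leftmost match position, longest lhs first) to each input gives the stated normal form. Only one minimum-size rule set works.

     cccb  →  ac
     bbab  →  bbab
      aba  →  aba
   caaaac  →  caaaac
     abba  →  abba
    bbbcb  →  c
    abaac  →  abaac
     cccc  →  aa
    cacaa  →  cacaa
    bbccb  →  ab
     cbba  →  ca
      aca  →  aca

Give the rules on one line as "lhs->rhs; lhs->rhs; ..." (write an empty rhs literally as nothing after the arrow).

bc->c; cb->c; cc->a

  | cccb => acb => ac
  | bbab
  | aba
  | caaaac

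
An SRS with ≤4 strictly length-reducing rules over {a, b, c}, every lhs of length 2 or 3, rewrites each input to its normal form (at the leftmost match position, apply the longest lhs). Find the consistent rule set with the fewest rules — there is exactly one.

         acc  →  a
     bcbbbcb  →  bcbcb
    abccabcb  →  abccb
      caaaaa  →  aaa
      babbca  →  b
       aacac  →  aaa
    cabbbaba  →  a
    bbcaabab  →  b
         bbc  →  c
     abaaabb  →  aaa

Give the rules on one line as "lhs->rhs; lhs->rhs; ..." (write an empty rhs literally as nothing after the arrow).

ac->a; ba->; bb->; ca->b

  | acc => ac => a
  | bcbbbcb => bcbcb
  | abccabcb => abcbbcb => abccb
  | caaaaa => baaaa => aaa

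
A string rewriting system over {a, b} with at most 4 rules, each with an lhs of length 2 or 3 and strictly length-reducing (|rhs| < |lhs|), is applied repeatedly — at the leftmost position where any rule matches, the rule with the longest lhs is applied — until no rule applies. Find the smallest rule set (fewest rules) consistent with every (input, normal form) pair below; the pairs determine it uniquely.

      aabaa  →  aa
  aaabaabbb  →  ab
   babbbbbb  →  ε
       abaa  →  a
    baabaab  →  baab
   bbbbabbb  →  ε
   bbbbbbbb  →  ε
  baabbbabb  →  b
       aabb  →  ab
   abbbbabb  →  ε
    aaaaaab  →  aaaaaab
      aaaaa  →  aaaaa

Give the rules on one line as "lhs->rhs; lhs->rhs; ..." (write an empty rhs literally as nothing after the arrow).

  | aabaa => aa
  | aaabaabbb => aaabbb => aabb => ab
  | babbbbbb => bbbbbb => bbbb => bb => ε
  | abaa => a

aba->; abb->b; bb->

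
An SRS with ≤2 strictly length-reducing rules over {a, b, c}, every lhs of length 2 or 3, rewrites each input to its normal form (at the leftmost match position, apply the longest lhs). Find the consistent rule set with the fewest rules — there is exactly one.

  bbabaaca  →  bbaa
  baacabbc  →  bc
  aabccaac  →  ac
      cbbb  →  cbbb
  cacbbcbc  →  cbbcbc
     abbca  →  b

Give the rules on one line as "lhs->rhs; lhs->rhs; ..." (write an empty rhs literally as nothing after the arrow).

  | bbabaaca => bbaaca => bbaa
  | baacabbc => baabbc => babc => bc
  | aabccaac => accaac => acac => ac
  | cbbb

ab->; ca->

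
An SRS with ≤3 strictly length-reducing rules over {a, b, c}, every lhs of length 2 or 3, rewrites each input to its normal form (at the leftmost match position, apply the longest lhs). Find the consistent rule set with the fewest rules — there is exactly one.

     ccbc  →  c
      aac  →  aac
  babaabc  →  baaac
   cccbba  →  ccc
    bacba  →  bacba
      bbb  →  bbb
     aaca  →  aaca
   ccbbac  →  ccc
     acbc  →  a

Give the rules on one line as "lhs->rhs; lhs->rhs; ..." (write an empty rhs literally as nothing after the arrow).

ab->a; bba->; cbc->

  | ccbc => c
  | aac
  | babaabc => baaabc => baaac
  | cccbba => ccc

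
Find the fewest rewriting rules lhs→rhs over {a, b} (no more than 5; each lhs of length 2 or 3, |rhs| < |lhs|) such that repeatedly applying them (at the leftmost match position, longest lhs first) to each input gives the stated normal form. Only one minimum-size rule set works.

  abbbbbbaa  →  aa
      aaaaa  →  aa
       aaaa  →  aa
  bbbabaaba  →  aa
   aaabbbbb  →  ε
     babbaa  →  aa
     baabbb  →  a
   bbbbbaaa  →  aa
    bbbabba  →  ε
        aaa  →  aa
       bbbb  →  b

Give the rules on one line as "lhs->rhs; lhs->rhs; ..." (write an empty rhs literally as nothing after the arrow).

  | abbbbbbaa => bbbbbaa => abbbaa => bbaa => aaa => aa
  | aaaaa => aaaa => aaa => aa
  | aaaa => aaa => aa
  | bbbabaaba => ababaaba => abaaba => aaba => aa

aaa->aa; ab->; ba->; bb->a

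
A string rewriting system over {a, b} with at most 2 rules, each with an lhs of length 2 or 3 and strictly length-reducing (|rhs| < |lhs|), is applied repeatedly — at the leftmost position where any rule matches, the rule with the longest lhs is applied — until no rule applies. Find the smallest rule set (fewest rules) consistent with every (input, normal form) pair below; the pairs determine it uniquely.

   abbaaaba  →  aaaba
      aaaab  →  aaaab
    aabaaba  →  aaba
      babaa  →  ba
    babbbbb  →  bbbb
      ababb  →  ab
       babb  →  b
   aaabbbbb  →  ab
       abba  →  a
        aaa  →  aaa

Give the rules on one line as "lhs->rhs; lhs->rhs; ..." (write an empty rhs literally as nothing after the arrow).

  | abbaaaba => aaaba
  | aaaab
  | aabaaba => aaba
  | babaa => ba

abb->; baa->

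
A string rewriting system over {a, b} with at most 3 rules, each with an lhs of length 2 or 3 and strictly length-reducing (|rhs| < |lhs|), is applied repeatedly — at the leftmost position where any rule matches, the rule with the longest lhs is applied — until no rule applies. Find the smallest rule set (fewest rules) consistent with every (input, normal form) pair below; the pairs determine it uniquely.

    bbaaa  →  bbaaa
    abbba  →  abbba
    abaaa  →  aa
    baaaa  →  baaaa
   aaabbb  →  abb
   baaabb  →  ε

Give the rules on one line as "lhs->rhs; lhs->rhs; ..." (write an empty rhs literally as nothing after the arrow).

aab->; aba->; bab->

  | bbaaa
  | abbba
  | abaaa => aa
  | baaaa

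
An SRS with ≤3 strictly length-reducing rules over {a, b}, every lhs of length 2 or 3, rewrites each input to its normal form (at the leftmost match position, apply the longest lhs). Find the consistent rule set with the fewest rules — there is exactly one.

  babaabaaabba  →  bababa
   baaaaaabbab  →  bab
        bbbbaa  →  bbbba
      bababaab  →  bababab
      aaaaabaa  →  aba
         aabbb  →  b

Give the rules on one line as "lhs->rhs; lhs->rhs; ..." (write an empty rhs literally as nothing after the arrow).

aa->a; abb->

  | babaabaaabba => bababaaabba => bababaabba => babababba => bababa
  | baaaaaabbab => baaaaabbab => baaaabbab => baaabbab => baabbab => babbab => bab
  | bbbbaa => bbbba
  | bababaab => bababab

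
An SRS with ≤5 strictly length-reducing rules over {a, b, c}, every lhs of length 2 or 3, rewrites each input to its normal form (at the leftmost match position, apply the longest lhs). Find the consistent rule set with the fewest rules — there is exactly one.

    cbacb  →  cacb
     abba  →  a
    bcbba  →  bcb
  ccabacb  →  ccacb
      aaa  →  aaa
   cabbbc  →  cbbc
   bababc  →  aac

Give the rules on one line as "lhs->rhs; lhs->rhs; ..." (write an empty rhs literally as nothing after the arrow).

ab->; ba->a; bab->aa; bba->b

  | cbacb => cacb
  | abba => ba => a
  | bcbba => bcb
  | ccabacb => ccacb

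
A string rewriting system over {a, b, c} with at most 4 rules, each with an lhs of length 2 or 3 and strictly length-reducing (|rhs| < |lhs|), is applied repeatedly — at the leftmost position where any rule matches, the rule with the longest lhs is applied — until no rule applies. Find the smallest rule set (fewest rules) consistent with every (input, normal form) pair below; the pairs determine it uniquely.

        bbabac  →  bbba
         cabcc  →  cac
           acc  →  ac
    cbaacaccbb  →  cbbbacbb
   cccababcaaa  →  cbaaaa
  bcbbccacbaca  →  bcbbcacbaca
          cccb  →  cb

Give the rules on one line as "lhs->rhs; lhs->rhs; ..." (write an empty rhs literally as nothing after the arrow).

  | bbabac => bbaac => bbba
  | cabcc => cacc => cac
  | acc => ac
  | cbaacaccbb => cbbaaccbb => cbbbacbb

aac->ba; ab->a; cc->c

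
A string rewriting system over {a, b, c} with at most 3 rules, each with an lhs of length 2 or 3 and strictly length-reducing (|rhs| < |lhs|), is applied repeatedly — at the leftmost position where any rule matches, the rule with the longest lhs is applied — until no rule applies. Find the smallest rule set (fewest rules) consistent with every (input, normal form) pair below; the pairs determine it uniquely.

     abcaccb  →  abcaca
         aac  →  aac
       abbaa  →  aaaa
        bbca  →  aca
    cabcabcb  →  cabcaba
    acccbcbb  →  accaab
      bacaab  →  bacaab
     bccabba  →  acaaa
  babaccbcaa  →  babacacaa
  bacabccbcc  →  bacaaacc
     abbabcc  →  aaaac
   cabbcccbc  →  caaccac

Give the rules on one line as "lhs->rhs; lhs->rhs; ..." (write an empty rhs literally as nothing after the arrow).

bb->a; bcc->ac; cb->a

  | abcaccb => abcaca
  | aac
  | abbaa => aaaa
  | bbca => aca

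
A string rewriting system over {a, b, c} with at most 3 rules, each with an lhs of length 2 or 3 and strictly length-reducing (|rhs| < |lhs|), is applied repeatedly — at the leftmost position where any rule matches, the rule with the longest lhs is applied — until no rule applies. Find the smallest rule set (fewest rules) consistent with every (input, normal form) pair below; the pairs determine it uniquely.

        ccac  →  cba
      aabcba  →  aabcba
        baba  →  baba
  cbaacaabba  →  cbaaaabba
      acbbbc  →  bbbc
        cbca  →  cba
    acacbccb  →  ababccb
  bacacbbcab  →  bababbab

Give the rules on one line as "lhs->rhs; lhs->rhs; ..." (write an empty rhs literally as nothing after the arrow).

acb->b; ca->a; cac->ba

  | ccac => cba
  | aabcba
  | baba
  | cbaacaabba => cbaaaabba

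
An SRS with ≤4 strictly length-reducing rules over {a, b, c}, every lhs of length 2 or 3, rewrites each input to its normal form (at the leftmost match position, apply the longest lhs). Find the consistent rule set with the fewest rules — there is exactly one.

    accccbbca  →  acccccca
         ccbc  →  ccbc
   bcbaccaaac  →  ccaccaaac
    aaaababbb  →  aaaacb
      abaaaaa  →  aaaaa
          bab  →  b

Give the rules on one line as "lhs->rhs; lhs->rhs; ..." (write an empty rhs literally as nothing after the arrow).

ba->; bb->c; bcb->cc

  | accccbbca => acccccca
  | ccbc
  | bcbaccaaac => ccaccaaac
  | aaaababbb => aaaabbb => aaaacb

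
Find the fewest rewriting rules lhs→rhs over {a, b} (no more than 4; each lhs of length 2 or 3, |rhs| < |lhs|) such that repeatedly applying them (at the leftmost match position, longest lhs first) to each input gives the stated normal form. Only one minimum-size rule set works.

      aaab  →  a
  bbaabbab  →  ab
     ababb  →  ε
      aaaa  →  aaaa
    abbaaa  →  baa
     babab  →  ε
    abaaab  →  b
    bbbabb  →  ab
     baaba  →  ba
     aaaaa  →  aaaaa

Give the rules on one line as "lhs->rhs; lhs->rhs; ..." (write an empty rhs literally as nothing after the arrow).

aab->; aba->b; abb->ab; bbb->

  | aaab => a
  | bbaabbab => bbbab => ab
  | ababb => bbb => ε
  | aaaa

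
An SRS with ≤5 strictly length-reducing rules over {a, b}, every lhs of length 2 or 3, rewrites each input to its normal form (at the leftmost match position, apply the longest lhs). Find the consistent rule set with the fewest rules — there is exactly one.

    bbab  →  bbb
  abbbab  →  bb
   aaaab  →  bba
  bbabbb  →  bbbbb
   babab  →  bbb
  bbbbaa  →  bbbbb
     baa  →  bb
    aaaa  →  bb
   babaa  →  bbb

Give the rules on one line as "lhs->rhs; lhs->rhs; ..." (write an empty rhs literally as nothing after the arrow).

  | bbab => bbb
  | abbbab => bab => bb
  | aaaab => baab => bba
  | bbabbb => bbbbb

aa->b; aab->ba; abb->; bab->bb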